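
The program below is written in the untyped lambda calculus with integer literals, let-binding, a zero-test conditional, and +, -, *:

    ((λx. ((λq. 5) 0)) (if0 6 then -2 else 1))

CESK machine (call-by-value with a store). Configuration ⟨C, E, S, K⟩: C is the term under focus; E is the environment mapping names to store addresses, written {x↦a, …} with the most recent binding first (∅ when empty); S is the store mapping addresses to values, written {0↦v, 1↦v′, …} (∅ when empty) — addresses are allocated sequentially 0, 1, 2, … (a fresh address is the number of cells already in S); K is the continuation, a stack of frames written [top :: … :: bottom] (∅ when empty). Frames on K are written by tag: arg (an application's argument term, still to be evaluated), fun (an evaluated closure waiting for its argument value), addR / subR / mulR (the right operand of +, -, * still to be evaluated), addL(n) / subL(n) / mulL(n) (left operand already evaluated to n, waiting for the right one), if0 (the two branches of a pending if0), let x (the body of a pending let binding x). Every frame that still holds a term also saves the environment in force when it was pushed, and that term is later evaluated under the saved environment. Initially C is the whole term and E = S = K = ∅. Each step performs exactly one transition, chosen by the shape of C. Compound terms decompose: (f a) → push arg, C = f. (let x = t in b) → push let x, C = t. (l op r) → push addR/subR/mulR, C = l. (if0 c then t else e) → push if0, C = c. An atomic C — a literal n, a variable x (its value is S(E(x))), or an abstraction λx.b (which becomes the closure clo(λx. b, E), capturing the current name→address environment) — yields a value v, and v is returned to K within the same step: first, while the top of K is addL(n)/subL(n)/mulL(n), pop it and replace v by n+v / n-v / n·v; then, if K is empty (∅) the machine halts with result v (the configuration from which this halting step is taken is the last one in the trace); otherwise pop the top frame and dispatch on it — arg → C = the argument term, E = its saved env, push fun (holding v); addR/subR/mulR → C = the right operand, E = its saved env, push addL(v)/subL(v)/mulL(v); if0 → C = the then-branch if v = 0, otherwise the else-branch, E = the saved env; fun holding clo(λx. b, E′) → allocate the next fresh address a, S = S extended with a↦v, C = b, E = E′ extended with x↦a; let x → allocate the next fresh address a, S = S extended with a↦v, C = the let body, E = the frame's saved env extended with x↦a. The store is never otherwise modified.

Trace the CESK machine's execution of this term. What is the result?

step 0: ⟨C=((λx. ((λq. 5) 0)) (if0 6 then -2 else 1)); E=∅; S=∅; K=∅⟩
step 1: ⟨C=(λx. ((λq. 5) 0)); E=∅; S=∅; K=[arg]⟩
step 2: ⟨C=(if0 6 then -2 else 1); E=∅; S=∅; K=[fun]⟩
step 3: ⟨C=6; E=∅; S=∅; K=[if0 :: fun]⟩
step 4: ⟨C=1; E=∅; S=∅; K=[fun]⟩
step 5: ⟨C=((λq. 5) 0); E={x↦0}; S={0↦1}; K=∅⟩
step 6: ⟨C=(λq. 5); E={x↦0}; S={0↦1}; K=[arg]⟩
step 7: ⟨C=0; E={x↦0}; S={0↦1}; K=[fun]⟩
step 8: ⟨C=5; E={q↦1, x↦0}; S={0↦1, 1↦0}; K=∅⟩
→ final value 5

Answer: 5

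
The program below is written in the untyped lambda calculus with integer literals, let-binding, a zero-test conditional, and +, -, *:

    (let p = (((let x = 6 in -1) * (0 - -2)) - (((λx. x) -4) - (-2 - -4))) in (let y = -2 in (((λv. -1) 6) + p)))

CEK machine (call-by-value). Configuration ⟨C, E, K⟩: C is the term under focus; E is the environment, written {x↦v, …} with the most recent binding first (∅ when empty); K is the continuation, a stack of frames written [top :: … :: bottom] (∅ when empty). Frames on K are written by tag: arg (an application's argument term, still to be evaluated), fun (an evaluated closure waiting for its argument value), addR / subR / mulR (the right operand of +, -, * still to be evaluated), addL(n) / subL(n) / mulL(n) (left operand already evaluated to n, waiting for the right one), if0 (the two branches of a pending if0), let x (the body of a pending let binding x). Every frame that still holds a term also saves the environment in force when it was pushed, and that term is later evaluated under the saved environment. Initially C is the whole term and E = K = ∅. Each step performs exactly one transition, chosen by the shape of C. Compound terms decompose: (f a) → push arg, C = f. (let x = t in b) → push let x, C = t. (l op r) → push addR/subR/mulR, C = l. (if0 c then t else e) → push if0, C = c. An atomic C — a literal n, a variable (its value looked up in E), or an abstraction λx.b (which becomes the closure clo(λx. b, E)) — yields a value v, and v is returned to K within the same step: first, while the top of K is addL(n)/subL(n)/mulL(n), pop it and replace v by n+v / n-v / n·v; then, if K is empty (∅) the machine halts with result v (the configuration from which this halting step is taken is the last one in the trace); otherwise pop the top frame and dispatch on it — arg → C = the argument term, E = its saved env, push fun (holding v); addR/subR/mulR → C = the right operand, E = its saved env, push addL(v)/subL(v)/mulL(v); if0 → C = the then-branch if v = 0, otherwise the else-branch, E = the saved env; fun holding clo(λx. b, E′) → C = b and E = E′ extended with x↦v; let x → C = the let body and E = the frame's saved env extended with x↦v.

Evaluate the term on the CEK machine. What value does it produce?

t=0: <C=(let p = (((let x = 6 in -1) * (0 - -2)) - (((λx. x) -4) - (-2 - -4))) in (let y = -2 in (((λv. -1) 6) + p))), E=∅, K=∅>
t=1: <C=(((let x = 6 in -1) * (0 - -2)) - (((λx. x) -4) - (-2 - -4))), E=∅, K=[let p]>
t=2: <C=((let x = 6 in -1) * (0 - -2)), E=∅, K=[subR :: let p]>
t=3: <C=(let x = 6 in -1), E=∅, K=[mulR :: subR :: let p]>
t=4: <C=6, E=∅, K=[let x :: mulR :: subR :: let p]>
t=5: <C=-1, E={x↦6}, K=[mulR :: subR :: let p]>
t=6: <C=(0 - -2), E=∅, K=[mulL(-1) :: subR :: let p]>
t=7: <C=0, E=∅, K=[subR :: mulL(-1) :: subR :: let p]>
t=8: <C=-2, E=∅, K=[subL(0) :: mulL(-1) :: subR :: let p]>
t=9: <C=(((λx. x) -4) - (-2 - -4)), E=∅, K=[subL(-2) :: let p]>
t=10: <C=((λx. x) -4), E=∅, K=[subR :: subL(-2) :: let p]>
t=11: <C=(λx. x), E=∅, K=[arg :: subR :: subL(-2) :: let p]>
t=12: <C=-4, E=∅, K=[fun :: subR :: subL(-2) :: let p]>
t=13: <C=x, E={x↦-4}, K=[subR :: subL(-2) :: let p]>
t=14: <C=(-2 - -4), E=∅, K=[subL(-4) :: subL(-2) :: let p]>
t=15: <C=-2, E=∅, K=[subR :: subL(-4) :: subL(-2) :: let p]>
t=16: <C=-4, E=∅, K=[subL(-2) :: subL(-4) :: subL(-2) :: let p]>
t=17: <C=(let y = -2 in (((λv. -1) 6) + p)), E={p↦4}, K=∅>
t=18: <C=-2, E={p↦4}, K=[let y]>
t=19: <C=(((λv. -1) 6) + p), E={y↦-2, p↦4}, K=∅>
t=20: <C=((λv. -1) 6), E={y↦-2, p↦4}, K=[addR]>
t=21: <C=(λv. -1), E={y↦-2, p↦4}, K=[arg :: addR]>
t=22: <C=6, E={y↦-2, p↦4}, K=[fun :: addR]>
t=23: <C=-1, E={v↦6, y↦-2, p↦4}, K=[addR]>
t=24: <C=p, E={y↦-2, p↦4}, K=[addL(-1)]>
→ final value 3

Answer: 3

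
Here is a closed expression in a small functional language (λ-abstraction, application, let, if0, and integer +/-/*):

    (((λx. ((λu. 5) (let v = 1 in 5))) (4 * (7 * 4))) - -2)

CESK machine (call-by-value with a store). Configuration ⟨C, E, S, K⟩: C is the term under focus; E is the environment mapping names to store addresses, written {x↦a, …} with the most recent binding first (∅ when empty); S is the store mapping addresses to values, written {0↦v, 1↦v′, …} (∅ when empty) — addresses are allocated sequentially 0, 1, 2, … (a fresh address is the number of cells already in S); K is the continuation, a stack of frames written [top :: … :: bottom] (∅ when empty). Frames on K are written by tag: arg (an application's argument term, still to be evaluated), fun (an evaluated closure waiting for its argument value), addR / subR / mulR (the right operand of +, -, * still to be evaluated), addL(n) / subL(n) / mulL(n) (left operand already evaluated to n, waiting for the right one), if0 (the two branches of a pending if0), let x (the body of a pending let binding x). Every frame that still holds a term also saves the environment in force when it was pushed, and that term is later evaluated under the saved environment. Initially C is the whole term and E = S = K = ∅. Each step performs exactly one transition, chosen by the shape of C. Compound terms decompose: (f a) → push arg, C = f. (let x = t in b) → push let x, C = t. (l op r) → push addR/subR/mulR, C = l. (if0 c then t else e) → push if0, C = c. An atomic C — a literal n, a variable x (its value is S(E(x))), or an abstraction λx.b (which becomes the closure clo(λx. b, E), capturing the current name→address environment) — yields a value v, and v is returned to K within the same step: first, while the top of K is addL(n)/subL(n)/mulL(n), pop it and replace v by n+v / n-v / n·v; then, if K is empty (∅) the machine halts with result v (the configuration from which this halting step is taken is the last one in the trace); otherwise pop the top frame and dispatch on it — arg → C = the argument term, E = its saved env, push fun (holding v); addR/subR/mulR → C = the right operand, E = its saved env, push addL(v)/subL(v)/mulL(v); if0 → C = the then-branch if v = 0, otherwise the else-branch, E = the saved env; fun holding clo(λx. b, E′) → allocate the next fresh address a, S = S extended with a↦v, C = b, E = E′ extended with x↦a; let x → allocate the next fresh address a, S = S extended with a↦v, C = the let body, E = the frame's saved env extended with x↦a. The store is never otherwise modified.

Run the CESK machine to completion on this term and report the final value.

[0] [C=(((λx. ((λu. 5) (let v = 1 in 5))) (4 * (7 * 4))) - -2) | E=∅ | S=∅ | K=∅]
[1] [C=((λx. ((λu. 5) (let v = 1 in 5))) (4 * (7 * 4))) | E=∅ | S=∅ | K=[subR]]
[2] [C=(λx. ((λu. 5) (let v = 1 in 5))) | E=∅ | S=∅ | K=[arg :: subR]]
[3] [C=(4 * (7 * 4)) | E=∅ | S=∅ | K=[fun :: subR]]
[4] [C=4 | E=∅ | S=∅ | K=[mulR :: fun :: subR]]
[5] [C=(7 * 4) | E=∅ | S=∅ | K=[mulL(4) :: fun :: subR]]
[6] [C=7 | E=∅ | S=∅ | K=[mulR :: mulL(4) :: fun :: subR]]
[7] [C=4 | E=∅ | S=∅ | K=[mulL(7) :: mulL(4) :: fun :: subR]]
[8] [C=((λu. 5) (let v = 1 in 5)) | E={x↦0} | S={0↦112} | K=[subR]]
[9] [C=(λu. 5) | E={x↦0} | S={0↦112} | K=[arg :: subR]]
[10] [C=(let v = 1 in 5) | E={x↦0} | S={0↦112} | K=[fun :: subR]]
[11] [C=1 | E={x↦0} | S={0↦112} | K=[let v :: fun :: subR]]
[12] [C=5 | E={v↦1, x↦0} | S={0↦112, 1↦1} | K=[fun :: subR]]
[13] [C=5 | E={u↦2, x↦0} | S={0↦112, 1↦1, 2↦5} | K=[subR]]
[14] [C=-2 | E=∅ | S={0↦112, 1↦1, 2↦5} | K=[subL(5)]]
→ final value 7

Answer: 7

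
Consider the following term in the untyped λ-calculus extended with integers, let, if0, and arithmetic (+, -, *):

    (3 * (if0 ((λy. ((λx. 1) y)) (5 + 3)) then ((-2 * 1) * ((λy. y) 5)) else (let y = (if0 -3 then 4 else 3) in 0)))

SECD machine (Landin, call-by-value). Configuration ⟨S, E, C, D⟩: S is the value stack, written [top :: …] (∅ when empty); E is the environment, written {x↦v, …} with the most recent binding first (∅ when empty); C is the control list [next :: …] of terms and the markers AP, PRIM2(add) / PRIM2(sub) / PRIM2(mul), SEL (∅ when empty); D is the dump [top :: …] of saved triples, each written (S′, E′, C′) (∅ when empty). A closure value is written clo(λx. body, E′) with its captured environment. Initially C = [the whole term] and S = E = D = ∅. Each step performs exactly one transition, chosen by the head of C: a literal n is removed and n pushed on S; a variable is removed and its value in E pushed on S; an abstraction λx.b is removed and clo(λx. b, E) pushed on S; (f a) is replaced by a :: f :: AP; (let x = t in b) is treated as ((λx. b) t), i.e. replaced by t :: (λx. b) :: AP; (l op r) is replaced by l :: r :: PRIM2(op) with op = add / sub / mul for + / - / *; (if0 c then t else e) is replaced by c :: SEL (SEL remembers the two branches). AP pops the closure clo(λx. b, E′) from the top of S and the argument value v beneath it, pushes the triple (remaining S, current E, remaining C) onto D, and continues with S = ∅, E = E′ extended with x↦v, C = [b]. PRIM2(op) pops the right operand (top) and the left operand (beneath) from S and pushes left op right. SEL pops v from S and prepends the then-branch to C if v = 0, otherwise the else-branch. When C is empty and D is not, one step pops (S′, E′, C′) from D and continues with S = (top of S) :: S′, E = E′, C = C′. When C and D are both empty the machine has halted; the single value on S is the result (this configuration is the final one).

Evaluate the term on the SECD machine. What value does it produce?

Answer: 0

Derivation:
t=0: ⟨S=∅; E=∅; C=[(3 * (if0 ((λy. ((λx. 1) y)) (5 + 3)) then ((-2 * 1) * ((λy. y) 5)) else (let y = (if0 -3 then 4 else 3) in 0)))]; D=∅⟩
t=1: ⟨S=∅; E=∅; C=[3 :: (if0 ((λy. ((λx. 1) y)) (5 + 3)) then ((-2 * 1) * ((λy. y) 5)) else (let y = (if0 -3 then 4 else 3) in 0)) :: PRIM2(mul)]; D=∅⟩
t=2: ⟨S=[3]; E=∅; C=[(if0 ((λy. ((λx. 1) y)) (5 + 3)) then ((-2 * 1) * ((λy. y) 5)) else (let y = (if0 -3 then 4 else 3) in 0)) :: PRIM2(mul)]; D=∅⟩
t=3: ⟨S=[3]; E=∅; C=[((λy. ((λx. 1) y)) (5 + 3)) :: SEL :: PRIM2(mul)]; D=∅⟩
t=4: ⟨S=[3]; E=∅; C=[(5 + 3) :: (λy. ((λx. 1) y)) :: AP :: SEL :: PRIM2(mul)]; D=∅⟩
t=5: ⟨S=[3]; E=∅; C=[5 :: 3 :: PRIM2(add) :: (λy. ((λx. 1) y)) :: AP :: SEL :: PRIM2(mul)]; D=∅⟩
t=6: ⟨S=[5 :: 3]; E=∅; C=[3 :: PRIM2(add) :: (λy. ((λx. 1) y)) :: AP :: SEL :: PRIM2(mul)]; D=∅⟩
t=7: ⟨S=[3 :: 5 :: 3]; E=∅; C=[PRIM2(add) :: (λy. ((λx. 1) y)) :: AP :: SEL :: PRIM2(mul)]; D=∅⟩
t=8: ⟨S=[8 :: 3]; E=∅; C=[(λy. ((λx. 1) y)) :: AP :: SEL :: PRIM2(mul)]; D=∅⟩
t=9: ⟨S=[clo(λy. ((λx. 1) y), ∅) :: 8 :: 3]; E=∅; C=[AP :: SEL :: PRIM2(mul)]; D=∅⟩
t=10: ⟨S=∅; E={y↦8}; C=[((λx. 1) y)]; D=[([3], ∅, [SEL :: PRIM2(mul)])]⟩
t=11: ⟨S=∅; E={y↦8}; C=[y :: (λx. 1) :: AP]; D=[([3], ∅, [SEL :: PRIM2(mul)])]⟩
t=12: ⟨S=[8]; E={y↦8}; C=[(λx. 1) :: AP]; D=[([3], ∅, [SEL :: PRIM2(mul)])]⟩
t=13: ⟨S=[clo(λx. 1, {y↦8}) :: 8]; E={y↦8}; C=[AP]; D=[([3], ∅, [SEL :: PRIM2(mul)])]⟩
t=14: ⟨S=∅; E={x↦8, y↦8}; C=[1]; D=[(∅, {y↦8}, ∅) :: ([3], ∅, [SEL :: PRIM2(mul)])]⟩
t=15: ⟨S=[1]; E={x↦8, y↦8}; C=∅; D=[(∅, {y↦8}, ∅) :: ([3], ∅, [SEL :: PRIM2(mul)])]⟩
t=16: ⟨S=[1]; E={y↦8}; C=∅; D=[([3], ∅, [SEL :: PRIM2(mul)])]⟩
t=17: ⟨S=[1 :: 3]; E=∅; C=[SEL :: PRIM2(mul)]; D=∅⟩
t=18: ⟨S=[3]; E=∅; C=[(let y = (if0 -3 then 4 else 3) in 0) :: PRIM2(mul)]; D=∅⟩
t=19: ⟨S=[3]; E=∅; C=[(if0 -3 then 4 else 3) :: (λy. 0) :: AP :: PRIM2(mul)]; D=∅⟩
t=20: ⟨S=[3]; E=∅; C=[-3 :: SEL :: (λy. 0) :: AP :: PRIM2(mul)]; D=∅⟩
t=21: ⟨S=[-3 :: 3]; E=∅; C=[SEL :: (λy. 0) :: AP :: PRIM2(mul)]; D=∅⟩
t=22: ⟨S=[3]; E=∅; C=[3 :: (λy. 0) :: AP :: PRIM2(mul)]; D=∅⟩
t=23: ⟨S=[3 :: 3]; E=∅; C=[(λy. 0) :: AP :: PRIM2(mul)]; D=∅⟩
t=24: ⟨S=[clo(λy. 0, ∅) :: 3 :: 3]; E=∅; C=[AP :: PRIM2(mul)]; D=∅⟩
t=25: ⟨S=∅; E={y↦3}; C=[0]; D=[([3], ∅, [PRIM2(mul)])]⟩
t=26: ⟨S=[0]; E={y↦3}; C=∅; D=[([3], ∅, [PRIM2(mul)])]⟩
t=27: ⟨S=[0 :: 3]; E=∅; C=[PRIM2(mul)]; D=∅⟩
t=28: ⟨S=[0]; E=∅; C=∅; D=∅⟩
→ final value 0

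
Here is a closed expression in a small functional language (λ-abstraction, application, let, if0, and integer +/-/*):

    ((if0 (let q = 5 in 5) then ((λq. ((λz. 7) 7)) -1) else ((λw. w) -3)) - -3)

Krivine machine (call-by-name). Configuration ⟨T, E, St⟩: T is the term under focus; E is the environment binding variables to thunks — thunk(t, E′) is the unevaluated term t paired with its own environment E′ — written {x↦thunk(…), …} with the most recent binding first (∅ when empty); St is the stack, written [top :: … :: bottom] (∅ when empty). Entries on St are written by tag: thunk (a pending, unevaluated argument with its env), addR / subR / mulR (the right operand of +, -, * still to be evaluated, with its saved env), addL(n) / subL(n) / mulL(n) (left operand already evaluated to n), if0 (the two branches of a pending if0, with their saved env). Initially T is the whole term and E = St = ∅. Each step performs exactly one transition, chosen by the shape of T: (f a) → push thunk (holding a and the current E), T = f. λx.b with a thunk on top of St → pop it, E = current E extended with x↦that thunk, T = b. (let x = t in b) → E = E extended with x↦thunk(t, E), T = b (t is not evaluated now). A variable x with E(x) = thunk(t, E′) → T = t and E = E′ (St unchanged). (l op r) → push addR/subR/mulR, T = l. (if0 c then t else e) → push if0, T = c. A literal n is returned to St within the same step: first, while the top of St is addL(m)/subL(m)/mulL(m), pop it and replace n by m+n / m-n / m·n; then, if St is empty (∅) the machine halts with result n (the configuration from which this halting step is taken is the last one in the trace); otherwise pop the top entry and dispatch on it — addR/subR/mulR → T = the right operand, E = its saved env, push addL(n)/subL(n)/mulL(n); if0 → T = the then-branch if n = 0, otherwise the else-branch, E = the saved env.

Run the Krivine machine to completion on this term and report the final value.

Answer: 0

Derivation:
0. ⟨T=((if0 (let q = 5 in 5) then ((λq. ((λz. 7) 7)) -1) else ((λw. w) -3)) - -3); E=∅; St=∅⟩
1. ⟨T=(if0 (let q = 5 in 5) then ((λq. ((λz. 7) 7)) -1) else ((λw. w) -3)); E=∅; St=[subR]⟩
2. ⟨T=(let q = 5 in 5); E=∅; St=[if0 :: subR]⟩
3. ⟨T=5; E={q↦thunk(5, ∅)}; St=[if0 :: subR]⟩
4. ⟨T=((λw. w) -3); E=∅; St=[subR]⟩
5. ⟨T=(λw. w); E=∅; St=[thunk :: subR]⟩
6. ⟨T=w; E={w↦thunk(-3, ∅)}; St=[subR]⟩
7. ⟨T=-3; E=∅; St=[subR]⟩
8. ⟨T=-3; E=∅; St=[subL(-3)]⟩
→ final value 0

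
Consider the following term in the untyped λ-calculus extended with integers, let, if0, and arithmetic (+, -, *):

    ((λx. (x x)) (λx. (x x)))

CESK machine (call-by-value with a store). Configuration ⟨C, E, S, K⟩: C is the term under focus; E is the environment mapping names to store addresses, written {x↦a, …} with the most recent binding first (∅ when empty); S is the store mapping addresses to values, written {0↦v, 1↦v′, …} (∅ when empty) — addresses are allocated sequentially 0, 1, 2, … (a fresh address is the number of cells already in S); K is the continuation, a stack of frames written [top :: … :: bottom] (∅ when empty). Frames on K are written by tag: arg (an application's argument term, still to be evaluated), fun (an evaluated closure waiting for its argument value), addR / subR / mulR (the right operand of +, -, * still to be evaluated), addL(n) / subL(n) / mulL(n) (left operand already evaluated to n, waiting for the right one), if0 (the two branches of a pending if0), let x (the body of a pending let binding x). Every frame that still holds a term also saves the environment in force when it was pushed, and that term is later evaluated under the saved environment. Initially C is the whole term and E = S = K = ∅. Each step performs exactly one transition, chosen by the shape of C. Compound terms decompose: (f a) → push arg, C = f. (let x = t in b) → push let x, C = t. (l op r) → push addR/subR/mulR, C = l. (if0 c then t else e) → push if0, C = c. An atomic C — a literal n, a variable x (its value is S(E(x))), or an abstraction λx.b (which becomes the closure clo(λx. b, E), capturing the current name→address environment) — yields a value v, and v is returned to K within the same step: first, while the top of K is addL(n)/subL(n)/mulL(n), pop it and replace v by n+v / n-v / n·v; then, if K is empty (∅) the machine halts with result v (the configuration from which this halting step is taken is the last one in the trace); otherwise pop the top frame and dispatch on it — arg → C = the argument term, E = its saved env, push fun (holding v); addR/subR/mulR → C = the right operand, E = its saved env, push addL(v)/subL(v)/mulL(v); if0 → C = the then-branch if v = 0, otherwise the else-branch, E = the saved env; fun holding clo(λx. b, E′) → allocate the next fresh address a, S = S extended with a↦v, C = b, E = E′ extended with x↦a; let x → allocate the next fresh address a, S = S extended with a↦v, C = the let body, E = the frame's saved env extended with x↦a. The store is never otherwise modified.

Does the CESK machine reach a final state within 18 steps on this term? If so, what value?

Answer: DIVERGES (no final state within 18 steps)

Machine steps:
[0] [C=((λx. (x x)) (λx. (x x))) | E=∅ | S=∅ | K=∅]
[1] [C=(λx. (x x)) | E=∅ | S=∅ | K=[arg]]
[2] [C=(λx. (x x)) | E=∅ | S=∅ | K=[fun]]
[3] [C=(x x) | E={x↦0} | S={0↦clo(λx. (x x), ∅)} | K=∅]
[4] [C=x | E={x↦0} | S={0↦clo(λx. (x x), ∅)} | K=[arg]]
[5] [C=x | E={x↦0} | S={0↦clo(λx. (x x), ∅)} | K=[fun]]
[6] [C=(x x) | E={x↦1} | S={0↦clo(λx. (x x), ∅), 1↦clo(λx. (x x), ∅)} | K=∅]
[7] [C=x | E={x↦1} | S={0↦clo(λx. (x x), ∅), 1↦clo(λx. (x x), ∅)} | K=[arg]]
[8] [C=x | E={x↦1} | S={0↦clo(λx. (x x), ∅), 1↦clo(λx. (x x), ∅)} | K=[fun]]
[9] [C=(x x) | E={x↦2} | S={0↦clo(λx. (x x), ∅), 1↦clo(λx. (x x), ∅), 2↦clo(λx. (x x), ∅)} | K=∅]
[10] [C=x | E={x↦2} | S={0↦clo(λx. (x x), ∅), 1↦clo(λx. (x x), ∅), 2↦clo(λx. (x x), ∅)} | K=[arg]]
[11] [C=x | E={x↦2} | S={0↦clo(λx. (x x), ∅), 1↦clo(λx. (x x), ∅), 2↦clo(λx. (x x), ∅)} | K=[fun]]
[12] [C=(x x) | E={x↦3} | S={0↦clo(λx. (x x), ∅), 1↦clo(λx. (x x), ∅), 2↦clo(λx. (x x), ∅), 3↦clo(λx. (x x), ∅)} | K=∅]
[13] [C=x | E={x↦3} | S={0↦clo(λx. (x x), ∅), 1↦clo(λx. (x x), ∅), 2↦clo(λx. (x x), ∅), 3↦clo(λx. (x x), ∅)} | K=[arg]]
[14] [C=x | E={x↦3} | S={0↦clo(λx. (x x), ∅), 1↦clo(λx. (x x), ∅), 2↦clo(λx. (x x), ∅), 3↦clo(λx. (x x), ∅)} | K=[fun]]
[15] [C=(x x) | E={x↦4} | S={0↦clo(λx. (x x), ∅), 1↦clo(λx. (x x), ∅), 2↦clo(λx. (x x), ∅), 3↦clo(λx. (x x), ∅), 4↦clo(λx. (x x), ∅)} | K=∅]
[16] [C=x | E={x↦4} | S={0↦clo(λx. (x x), ∅), 1↦clo(λx. (x x), ∅), 2↦clo(λx. (x x), ∅), 3↦clo(λx. (x x), ∅), 4↦clo(λx. (x x), ∅)} | K=[arg]]
[17] [C=x | E={x↦4} | S={0↦clo(λx. (x x), ∅), 1↦clo(λx. (x x), ∅), 2↦clo(λx. (x x), ∅), 3↦clo(λx. (x x), ∅), 4↦clo(λx. (x x), ∅)} | K=[fun]]
[18] [C=(x x) | E={x↦5} | S={0↦clo(λx. (x x), ∅), 1↦clo(λx. (x x), ∅), 2↦clo(λx. (x x), ∅), 3↦clo(λx. (x x), ∅), 4↦clo(λx. (x x), ∅), 5↦clo(λx. (x x), ∅)} | K=∅]
→ 18 transitions taken and the configuration is still not final: no result within 18 steps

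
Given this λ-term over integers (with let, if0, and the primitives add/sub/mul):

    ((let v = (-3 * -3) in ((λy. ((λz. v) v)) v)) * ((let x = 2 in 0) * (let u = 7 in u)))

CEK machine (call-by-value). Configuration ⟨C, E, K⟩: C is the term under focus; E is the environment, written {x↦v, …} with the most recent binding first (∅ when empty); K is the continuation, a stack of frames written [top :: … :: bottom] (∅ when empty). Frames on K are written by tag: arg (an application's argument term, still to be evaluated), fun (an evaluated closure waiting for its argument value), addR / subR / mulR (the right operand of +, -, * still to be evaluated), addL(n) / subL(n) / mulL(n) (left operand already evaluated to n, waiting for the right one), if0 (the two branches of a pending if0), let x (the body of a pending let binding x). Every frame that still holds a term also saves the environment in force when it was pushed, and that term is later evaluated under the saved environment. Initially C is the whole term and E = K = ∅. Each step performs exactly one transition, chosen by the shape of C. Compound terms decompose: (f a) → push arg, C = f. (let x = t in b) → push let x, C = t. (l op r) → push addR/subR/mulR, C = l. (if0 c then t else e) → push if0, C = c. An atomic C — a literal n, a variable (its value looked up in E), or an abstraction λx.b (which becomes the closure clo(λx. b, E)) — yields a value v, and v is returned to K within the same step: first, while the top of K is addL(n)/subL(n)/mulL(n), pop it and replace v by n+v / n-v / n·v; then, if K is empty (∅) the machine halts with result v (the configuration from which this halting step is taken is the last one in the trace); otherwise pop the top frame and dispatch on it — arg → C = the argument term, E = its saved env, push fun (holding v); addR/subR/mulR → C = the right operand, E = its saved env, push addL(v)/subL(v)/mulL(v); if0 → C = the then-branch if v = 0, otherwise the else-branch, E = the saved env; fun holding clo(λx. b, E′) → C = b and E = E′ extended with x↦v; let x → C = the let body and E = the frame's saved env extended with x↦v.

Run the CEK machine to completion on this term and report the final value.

[0] ⟨C=((let v = (-3 * -3) in ((λy. ((λz. v) v)) v)) * ((let x = 2 in 0) * (let u = 7 in u))); E=∅; K=∅⟩
[1] ⟨C=(let v = (-3 * -3) in ((λy. ((λz. v) v)) v)); E=∅; K=[mulR]⟩
[2] ⟨C=(-3 * -3); E=∅; K=[let v :: mulR]⟩
[3] ⟨C=-3; E=∅; K=[mulR :: let v :: mulR]⟩
[4] ⟨C=-3; E=∅; K=[mulL(-3) :: let v :: mulR]⟩
[5] ⟨C=((λy. ((λz. v) v)) v); E={v↦9}; K=[mulR]⟩
[6] ⟨C=(λy. ((λz. v) v)); E={v↦9}; K=[arg :: mulR]⟩
[7] ⟨C=v; E={v↦9}; K=[fun :: mulR]⟩
[8] ⟨C=((λz. v) v); E={y↦9, v↦9}; K=[mulR]⟩
[9] ⟨C=(λz. v); E={y↦9, v↦9}; K=[arg :: mulR]⟩
[10] ⟨C=v; E={y↦9, v↦9}; K=[fun :: mulR]⟩
[11] ⟨C=v; E={z↦9, y↦9, v↦9}; K=[mulR]⟩
[12] ⟨C=((let x = 2 in 0) * (let u = 7 in u)); E=∅; K=[mulL(9)]⟩
[13] ⟨C=(let x = 2 in 0); E=∅; K=[mulR :: mulL(9)]⟩
[14] ⟨C=2; E=∅; K=[let x :: mulR :: mulL(9)]⟩
[15] ⟨C=0; E={x↦2}; K=[mulR :: mulL(9)]⟩
[16] ⟨C=(let u = 7 in u); E=∅; K=[mulL(0) :: mulL(9)]⟩
[17] ⟨C=7; E=∅; K=[let u :: mulL(0) :: mulL(9)]⟩
[18] ⟨C=u; E={u↦7}; K=[mulL(0) :: mulL(9)]⟩
→ final value 0

Answer: 0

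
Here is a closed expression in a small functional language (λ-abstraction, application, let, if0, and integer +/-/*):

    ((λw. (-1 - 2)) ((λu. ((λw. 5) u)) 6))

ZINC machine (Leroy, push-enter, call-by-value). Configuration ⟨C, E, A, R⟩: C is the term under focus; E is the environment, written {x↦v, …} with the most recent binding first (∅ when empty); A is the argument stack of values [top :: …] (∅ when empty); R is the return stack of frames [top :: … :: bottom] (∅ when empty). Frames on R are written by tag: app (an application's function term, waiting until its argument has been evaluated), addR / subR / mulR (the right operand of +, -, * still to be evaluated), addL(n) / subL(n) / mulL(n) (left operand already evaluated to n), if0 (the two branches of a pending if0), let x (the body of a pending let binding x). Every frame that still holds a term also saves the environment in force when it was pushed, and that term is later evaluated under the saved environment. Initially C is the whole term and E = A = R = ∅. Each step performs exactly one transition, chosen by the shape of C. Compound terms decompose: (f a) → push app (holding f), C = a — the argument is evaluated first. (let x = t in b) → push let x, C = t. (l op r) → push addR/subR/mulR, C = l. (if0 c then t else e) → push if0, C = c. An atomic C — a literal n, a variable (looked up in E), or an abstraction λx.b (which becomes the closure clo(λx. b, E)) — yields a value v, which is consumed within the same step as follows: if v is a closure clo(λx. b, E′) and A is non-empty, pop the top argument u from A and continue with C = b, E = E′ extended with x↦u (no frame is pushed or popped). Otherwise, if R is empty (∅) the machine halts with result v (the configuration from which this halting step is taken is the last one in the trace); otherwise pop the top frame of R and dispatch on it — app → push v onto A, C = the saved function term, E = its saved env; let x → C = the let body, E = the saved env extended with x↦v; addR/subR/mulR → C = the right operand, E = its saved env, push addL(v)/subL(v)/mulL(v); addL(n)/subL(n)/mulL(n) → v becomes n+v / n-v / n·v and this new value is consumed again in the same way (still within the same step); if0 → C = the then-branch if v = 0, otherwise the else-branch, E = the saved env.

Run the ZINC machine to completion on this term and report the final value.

step 0: <C=((λw. (-1 - 2)) ((λu. ((λw. 5) u)) 6)), E=∅, A=∅, R=∅>
step 1: <C=((λu. ((λw. 5) u)) 6), E=∅, A=∅, R=[app]>
step 2: <C=6, E=∅, A=∅, R=[app :: app]>
step 3: <C=(λu. ((λw. 5) u)), E=∅, A=[6], R=[app]>
step 4: <C=((λw. 5) u), E={u↦6}, A=∅, R=[app]>
step 5: <C=u, E={u↦6}, A=∅, R=[app :: app]>
step 6: <C=(λw. 5), E={u↦6}, A=[6], R=[app]>
step 7: <C=5, E={w↦6, u↦6}, A=∅, R=[app]>
step 8: <C=(λw. (-1 - 2)), E=∅, A=[5], R=∅>
step 9: <C=(-1 - 2), E={w↦5}, A=∅, R=∅>
step 10: <C=-1, E={w↦5}, A=∅, R=[subR]>
step 11: <C=2, E={w↦5}, A=∅, R=[subL(-1)]>
→ final value -3

Answer: -3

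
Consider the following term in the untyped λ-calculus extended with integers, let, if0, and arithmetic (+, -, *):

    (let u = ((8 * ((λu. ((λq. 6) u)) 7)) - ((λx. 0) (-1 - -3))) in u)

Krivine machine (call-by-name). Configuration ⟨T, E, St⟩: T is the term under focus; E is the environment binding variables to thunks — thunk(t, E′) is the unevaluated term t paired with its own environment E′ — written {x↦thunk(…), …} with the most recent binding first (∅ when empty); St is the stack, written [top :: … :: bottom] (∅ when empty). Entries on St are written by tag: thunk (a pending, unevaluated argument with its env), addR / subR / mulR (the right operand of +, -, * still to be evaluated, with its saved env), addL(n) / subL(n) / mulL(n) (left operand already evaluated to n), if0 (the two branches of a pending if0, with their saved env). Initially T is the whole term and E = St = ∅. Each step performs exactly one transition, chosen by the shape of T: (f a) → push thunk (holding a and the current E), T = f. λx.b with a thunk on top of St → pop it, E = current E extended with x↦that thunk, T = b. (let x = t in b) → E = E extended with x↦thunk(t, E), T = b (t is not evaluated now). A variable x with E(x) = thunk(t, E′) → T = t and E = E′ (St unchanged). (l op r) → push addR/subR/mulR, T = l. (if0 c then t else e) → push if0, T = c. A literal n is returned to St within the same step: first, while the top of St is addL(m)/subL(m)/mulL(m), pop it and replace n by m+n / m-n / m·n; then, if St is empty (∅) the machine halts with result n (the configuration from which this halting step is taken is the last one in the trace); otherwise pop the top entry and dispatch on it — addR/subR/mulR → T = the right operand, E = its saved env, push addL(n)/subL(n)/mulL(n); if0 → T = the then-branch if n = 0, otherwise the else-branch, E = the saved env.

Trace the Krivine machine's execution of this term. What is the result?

t=0: ⟨T=(let u = ((8 * ((λu. ((λq. 6) u)) 7)) - ((λx. 0) (-1 - -3))) in u); E=∅; St=∅⟩
t=1: ⟨T=u; E={u↦thunk(((8 * ((λu. ((λq. 6) u)) 7)) - ((λx. 0) (-1 - -3))), ∅)}; St=∅⟩
t=2: ⟨T=((8 * ((λu. ((λq. 6) u)) 7)) - ((λx. 0) (-1 - -3))); E=∅; St=∅⟩
t=3: ⟨T=(8 * ((λu. ((λq. 6) u)) 7)); E=∅; St=[subR]⟩
t=4: ⟨T=8; E=∅; St=[mulR :: subR]⟩
t=5: ⟨T=((λu. ((λq. 6) u)) 7); E=∅; St=[mulL(8) :: subR]⟩
t=6: ⟨T=(λu. ((λq. 6) u)); E=∅; St=[thunk :: mulL(8) :: subR]⟩
t=7: ⟨T=((λq. 6) u); E={u↦thunk(7, ∅)}; St=[mulL(8) :: subR]⟩
t=8: ⟨T=(λq. 6); E={u↦thunk(7, ∅)}; St=[thunk :: mulL(8) :: subR]⟩
t=9: ⟨T=6; E={q↦thunk(u, {u↦thunk(7, ∅)}), u↦thunk(7, ∅)}; St=[mulL(8) :: subR]⟩
t=10: ⟨T=((λx. 0) (-1 - -3)); E=∅; St=[subL(48)]⟩
t=11: ⟨T=(λx. 0); E=∅; St=[thunk :: subL(48)]⟩
t=12: ⟨T=0; E={x↦thunk((-1 - -3), ∅)}; St=[subL(48)]⟩
→ final value 48

Answer: 48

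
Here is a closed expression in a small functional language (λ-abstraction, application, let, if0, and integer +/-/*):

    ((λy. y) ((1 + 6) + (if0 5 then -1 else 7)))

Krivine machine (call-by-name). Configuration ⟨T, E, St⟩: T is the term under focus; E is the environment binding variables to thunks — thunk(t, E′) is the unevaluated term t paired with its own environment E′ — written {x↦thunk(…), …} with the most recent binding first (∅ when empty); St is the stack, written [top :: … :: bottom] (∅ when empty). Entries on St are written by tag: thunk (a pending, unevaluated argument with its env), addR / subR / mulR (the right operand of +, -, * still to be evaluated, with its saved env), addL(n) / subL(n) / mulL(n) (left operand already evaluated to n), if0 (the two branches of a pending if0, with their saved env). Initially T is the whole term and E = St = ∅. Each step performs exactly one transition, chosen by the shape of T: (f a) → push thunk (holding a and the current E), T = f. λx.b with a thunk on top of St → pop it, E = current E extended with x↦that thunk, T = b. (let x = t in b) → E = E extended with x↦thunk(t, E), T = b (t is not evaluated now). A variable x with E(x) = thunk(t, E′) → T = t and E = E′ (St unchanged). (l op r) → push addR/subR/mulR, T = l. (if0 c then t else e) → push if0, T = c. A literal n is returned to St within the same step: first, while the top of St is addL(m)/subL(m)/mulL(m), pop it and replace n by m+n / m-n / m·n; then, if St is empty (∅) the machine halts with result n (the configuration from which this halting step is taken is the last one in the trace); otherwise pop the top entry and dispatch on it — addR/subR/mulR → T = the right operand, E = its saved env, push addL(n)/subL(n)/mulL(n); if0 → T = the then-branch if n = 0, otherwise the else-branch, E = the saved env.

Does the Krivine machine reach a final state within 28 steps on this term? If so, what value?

step 0: ⟨T=((λy. y) ((1 + 6) + (if0 5 then -1 else 7))); E=∅; St=∅⟩
step 1: ⟨T=(λy. y); E=∅; St=[thunk]⟩
step 2: ⟨T=y; E={y↦thunk(((1 + 6) + (if0 5 then -1 else 7)), ∅)}; St=∅⟩
step 3: ⟨T=((1 + 6) + (if0 5 then -1 else 7)); E=∅; St=∅⟩
step 4: ⟨T=(1 + 6); E=∅; St=[addR]⟩
step 5: ⟨T=1; E=∅; St=[addR :: addR]⟩
step 6: ⟨T=6; E=∅; St=[addL(1) :: addR]⟩
step 7: ⟨T=(if0 5 then -1 else 7); E=∅; St=[addL(7)]⟩
step 8: ⟨T=5; E=∅; St=[if0 :: addL(7)]⟩
step 9: ⟨T=7; E=∅; St=[addL(7)]⟩
→ final value 14

Answer: 14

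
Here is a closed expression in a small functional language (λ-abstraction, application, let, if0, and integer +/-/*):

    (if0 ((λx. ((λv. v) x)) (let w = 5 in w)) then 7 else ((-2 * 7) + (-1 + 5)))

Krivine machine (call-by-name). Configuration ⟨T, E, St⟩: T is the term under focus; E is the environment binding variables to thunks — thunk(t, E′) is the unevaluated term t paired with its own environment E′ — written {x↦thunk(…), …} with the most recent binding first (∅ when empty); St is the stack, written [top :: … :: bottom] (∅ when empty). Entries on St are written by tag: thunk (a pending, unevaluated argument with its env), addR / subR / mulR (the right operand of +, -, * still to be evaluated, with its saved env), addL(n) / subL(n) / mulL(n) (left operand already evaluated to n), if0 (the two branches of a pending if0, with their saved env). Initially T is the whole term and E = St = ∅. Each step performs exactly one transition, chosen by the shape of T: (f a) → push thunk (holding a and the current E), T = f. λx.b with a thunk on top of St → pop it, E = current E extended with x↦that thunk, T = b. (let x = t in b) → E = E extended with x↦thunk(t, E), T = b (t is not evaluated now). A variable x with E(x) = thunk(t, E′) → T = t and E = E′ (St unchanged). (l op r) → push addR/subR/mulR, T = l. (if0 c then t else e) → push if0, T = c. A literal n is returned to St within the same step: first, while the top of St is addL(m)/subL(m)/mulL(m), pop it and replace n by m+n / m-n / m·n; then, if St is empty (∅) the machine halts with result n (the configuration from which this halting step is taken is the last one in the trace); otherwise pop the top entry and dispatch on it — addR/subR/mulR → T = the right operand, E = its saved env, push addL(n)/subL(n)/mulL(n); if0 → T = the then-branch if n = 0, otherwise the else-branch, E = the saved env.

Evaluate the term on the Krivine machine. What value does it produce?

0. ⟨T=(if0 ((λx. ((λv. v) x)) (let w = 5 in w)) then 7 else ((-2 * 7) + (-1 + 5))); E=∅; St=∅⟩
1. ⟨T=((λx. ((λv. v) x)) (let w = 5 in w)); E=∅; St=[if0]⟩
2. ⟨T=(λx. ((λv. v) x)); E=∅; St=[thunk :: if0]⟩
3. ⟨T=((λv. v) x); E={x↦thunk((let w = 5 in w), ∅)}; St=[if0]⟩
4. ⟨T=(λv. v); E={x↦thunk((let w = 5 in w), ∅)}; St=[thunk :: if0]⟩
5. ⟨T=v; E={v↦thunk(x, {x↦thunk((let w = 5 in w), ∅)}), x↦thunk((let w = 5 in w), ∅)}; St=[if0]⟩
6. ⟨T=x; E={x↦thunk((let w = 5 in w), ∅)}; St=[if0]⟩
7. ⟨T=(let w = 5 in w); E=∅; St=[if0]⟩
8. ⟨T=w; E={w↦thunk(5, ∅)}; St=[if0]⟩
9. ⟨T=5; E=∅; St=[if0]⟩
10. ⟨T=((-2 * 7) + (-1 + 5)); E=∅; St=∅⟩
11. ⟨T=(-2 * 7); E=∅; St=[addR]⟩
12. ⟨T=-2; E=∅; St=[mulR :: addR]⟩
13. ⟨T=7; E=∅; St=[mulL(-2) :: addR]⟩
14. ⟨T=(-1 + 5); E=∅; St=[addL(-14)]⟩
15. ⟨T=-1; E=∅; St=[addR :: addL(-14)]⟩
16. ⟨T=5; E=∅; St=[addL(-1) :: addL(-14)]⟩
→ final value -10

Answer: -10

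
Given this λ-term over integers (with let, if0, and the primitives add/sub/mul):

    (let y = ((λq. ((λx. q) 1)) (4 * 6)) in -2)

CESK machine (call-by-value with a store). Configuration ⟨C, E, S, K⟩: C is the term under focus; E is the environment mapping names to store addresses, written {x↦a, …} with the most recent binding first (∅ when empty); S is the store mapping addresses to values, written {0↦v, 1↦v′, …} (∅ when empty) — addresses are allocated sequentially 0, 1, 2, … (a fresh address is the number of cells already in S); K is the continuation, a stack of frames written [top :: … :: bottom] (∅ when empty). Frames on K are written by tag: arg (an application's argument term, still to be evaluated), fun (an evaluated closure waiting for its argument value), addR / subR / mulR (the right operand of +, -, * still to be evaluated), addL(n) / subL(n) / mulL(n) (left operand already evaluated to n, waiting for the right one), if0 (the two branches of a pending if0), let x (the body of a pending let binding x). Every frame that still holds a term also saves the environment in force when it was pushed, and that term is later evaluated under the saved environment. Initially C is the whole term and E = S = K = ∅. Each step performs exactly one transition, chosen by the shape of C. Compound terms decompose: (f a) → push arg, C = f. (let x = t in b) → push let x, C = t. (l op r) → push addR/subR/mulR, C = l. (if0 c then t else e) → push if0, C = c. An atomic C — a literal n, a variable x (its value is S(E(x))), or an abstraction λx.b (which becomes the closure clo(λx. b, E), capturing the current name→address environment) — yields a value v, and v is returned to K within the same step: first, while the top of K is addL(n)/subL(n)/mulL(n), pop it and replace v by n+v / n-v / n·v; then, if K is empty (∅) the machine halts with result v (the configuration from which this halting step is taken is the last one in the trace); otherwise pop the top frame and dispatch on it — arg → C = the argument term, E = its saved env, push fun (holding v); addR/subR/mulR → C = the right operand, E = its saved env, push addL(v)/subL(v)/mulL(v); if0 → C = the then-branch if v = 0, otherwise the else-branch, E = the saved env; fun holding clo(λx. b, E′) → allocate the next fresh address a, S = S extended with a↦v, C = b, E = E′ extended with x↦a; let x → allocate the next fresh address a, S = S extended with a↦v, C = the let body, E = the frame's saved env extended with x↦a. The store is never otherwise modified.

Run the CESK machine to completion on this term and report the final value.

Answer: -2

Execution trace:
0. ⟨C=(let y = ((λq. ((λx. q) 1)) (4 * 6)) in -2); E=∅; S=∅; K=∅⟩
1. ⟨C=((λq. ((λx. q) 1)) (4 * 6)); E=∅; S=∅; K=[let y]⟩
2. ⟨C=(λq. ((λx. q) 1)); E=∅; S=∅; K=[arg :: let y]⟩
3. ⟨C=(4 * 6); E=∅; S=∅; K=[fun :: let y]⟩
4. ⟨C=4; E=∅; S=∅; K=[mulR :: fun :: let y]⟩
5. ⟨C=6; E=∅; S=∅; K=[mulL(4) :: fun :: let y]⟩
6. ⟨C=((λx. q) 1); E={q↦0}; S={0↦24}; K=[let y]⟩
7. ⟨C=(λx. q); E={q↦0}; S={0↦24}; K=[arg :: let y]⟩
8. ⟨C=1; E={q↦0}; S={0↦24}; K=[fun :: let y]⟩
9. ⟨C=q; E={x↦1, q↦0}; S={0↦24, 1↦1}; K=[let y]⟩
10. ⟨C=-2; E={y↦2}; S={0↦24, 1↦1, 2↦24}; K=∅⟩
→ final value -2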